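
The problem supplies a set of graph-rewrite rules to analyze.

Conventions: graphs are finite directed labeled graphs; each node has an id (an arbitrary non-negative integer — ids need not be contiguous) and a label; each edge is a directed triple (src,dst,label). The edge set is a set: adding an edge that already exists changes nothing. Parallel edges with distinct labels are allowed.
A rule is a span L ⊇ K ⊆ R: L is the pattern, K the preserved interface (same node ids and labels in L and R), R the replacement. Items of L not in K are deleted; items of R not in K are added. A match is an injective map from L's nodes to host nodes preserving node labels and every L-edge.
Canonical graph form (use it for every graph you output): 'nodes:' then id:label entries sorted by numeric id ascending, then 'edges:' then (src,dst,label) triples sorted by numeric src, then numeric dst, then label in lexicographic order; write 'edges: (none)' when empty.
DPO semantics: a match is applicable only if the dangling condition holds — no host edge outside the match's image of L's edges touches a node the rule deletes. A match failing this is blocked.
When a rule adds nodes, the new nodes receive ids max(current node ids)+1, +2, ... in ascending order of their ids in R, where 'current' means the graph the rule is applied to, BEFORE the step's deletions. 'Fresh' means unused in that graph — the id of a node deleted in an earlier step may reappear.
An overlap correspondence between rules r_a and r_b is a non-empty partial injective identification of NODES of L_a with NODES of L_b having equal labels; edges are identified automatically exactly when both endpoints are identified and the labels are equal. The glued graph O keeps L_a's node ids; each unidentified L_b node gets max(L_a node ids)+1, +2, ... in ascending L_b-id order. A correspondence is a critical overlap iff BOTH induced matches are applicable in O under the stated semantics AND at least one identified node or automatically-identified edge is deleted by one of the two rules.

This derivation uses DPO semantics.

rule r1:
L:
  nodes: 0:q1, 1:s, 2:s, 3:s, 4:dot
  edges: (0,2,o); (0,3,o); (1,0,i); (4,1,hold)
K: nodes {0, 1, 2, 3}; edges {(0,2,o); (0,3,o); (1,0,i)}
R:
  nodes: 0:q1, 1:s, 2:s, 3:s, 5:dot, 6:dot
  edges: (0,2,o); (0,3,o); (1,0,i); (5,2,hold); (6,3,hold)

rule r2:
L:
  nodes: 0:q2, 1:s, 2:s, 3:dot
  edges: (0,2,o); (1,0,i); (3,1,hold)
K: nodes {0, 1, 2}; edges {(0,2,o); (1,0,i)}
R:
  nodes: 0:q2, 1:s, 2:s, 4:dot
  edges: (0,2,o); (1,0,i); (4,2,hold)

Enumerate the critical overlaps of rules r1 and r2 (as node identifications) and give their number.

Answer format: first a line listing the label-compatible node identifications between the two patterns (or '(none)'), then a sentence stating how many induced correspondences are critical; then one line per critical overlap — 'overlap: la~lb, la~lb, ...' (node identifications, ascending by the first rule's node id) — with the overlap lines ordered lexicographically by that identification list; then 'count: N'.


label-compatible node identifications between L(r1) and L(r2): 1~1, 1~2, 2~1, 2~2, 3~1, 3~2, 4~3
3 of the induced correspondences are critical overlaps of r1 and r2.
overlap: 1~1, 2~2, 4~3
overlap: 1~1, 3~2, 4~3
overlap: 1~1, 4~3
count: 3


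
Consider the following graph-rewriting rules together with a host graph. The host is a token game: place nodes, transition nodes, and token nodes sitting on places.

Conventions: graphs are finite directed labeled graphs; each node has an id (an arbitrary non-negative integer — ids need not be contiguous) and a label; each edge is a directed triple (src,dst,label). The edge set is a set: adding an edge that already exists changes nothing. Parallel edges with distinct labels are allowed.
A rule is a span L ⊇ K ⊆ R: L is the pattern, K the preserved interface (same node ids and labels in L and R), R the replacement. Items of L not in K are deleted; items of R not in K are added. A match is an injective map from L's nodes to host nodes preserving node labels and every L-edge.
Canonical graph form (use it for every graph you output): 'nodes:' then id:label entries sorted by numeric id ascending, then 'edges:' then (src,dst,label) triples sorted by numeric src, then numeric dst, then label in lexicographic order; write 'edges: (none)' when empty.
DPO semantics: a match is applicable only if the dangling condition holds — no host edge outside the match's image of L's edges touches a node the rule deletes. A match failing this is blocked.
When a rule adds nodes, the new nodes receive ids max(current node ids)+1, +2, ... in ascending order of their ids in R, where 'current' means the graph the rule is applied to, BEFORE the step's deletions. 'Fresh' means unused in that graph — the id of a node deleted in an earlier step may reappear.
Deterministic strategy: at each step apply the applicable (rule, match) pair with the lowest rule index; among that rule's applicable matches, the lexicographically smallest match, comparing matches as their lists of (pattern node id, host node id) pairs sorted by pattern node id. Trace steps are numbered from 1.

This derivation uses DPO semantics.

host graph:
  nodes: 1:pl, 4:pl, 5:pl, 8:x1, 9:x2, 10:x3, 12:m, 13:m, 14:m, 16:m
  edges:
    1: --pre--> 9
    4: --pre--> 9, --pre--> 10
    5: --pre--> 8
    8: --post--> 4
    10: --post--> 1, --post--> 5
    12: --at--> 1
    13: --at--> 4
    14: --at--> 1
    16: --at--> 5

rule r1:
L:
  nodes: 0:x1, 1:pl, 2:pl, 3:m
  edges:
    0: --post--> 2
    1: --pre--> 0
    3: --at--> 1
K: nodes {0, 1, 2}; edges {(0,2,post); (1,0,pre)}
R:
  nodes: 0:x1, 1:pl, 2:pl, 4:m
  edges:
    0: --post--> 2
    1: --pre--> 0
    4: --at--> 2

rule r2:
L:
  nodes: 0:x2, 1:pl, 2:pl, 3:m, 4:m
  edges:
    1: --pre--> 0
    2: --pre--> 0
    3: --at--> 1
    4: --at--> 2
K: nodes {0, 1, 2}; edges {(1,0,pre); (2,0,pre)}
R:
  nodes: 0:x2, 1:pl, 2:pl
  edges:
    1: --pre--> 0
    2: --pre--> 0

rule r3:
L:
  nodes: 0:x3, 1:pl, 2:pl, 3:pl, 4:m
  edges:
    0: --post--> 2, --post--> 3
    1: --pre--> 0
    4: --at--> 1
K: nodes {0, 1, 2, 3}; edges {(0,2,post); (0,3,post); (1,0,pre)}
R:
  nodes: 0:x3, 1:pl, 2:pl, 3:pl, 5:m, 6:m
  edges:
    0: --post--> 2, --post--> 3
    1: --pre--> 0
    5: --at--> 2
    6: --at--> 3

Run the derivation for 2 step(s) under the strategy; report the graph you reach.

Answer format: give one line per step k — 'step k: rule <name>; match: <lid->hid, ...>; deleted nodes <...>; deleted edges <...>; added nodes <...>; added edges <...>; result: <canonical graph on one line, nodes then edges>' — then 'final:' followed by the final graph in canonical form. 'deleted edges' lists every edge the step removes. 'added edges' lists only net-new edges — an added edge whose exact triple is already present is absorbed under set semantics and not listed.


step 1: rule r1; match: 0->8, 1->5, 2->4, 3->16; deleted nodes 16; deleted edges (16,5,at); added nodes 17; added edges (17,4,at); result: nodes: 1:pl, 4:pl, 5:pl, 8:x1, 9:x2, 10:x3, 12:m, 13:m, 14:m, 17:m edges: (1,9,pre); (4,9,pre); (4,10,pre); (5,8,pre); (8,4,post); (10,1,post); (10,5,post); (12,1,at); (13,4,at); (14,1,at); (17,4,at)
step 2: rule r2; match: 0->9, 1->1, 2->4, 3->12, 4->13; deleted nodes 12, 13; deleted edges (12,1,at); (13,4,at); added nodes (none); added edges (none); result: nodes: 1:pl, 4:pl, 5:pl, 8:x1, 9:x2, 10:x3, 14:m, 17:m edges: (1,9,pre); (4,9,pre); (4,10,pre); (5,8,pre); (8,4,post); (10,1,post); (10,5,post); (14,1,at); (17,4,at)
final:
nodes: 1:pl, 4:pl, 5:pl, 8:x1, 9:x2, 10:x3, 14:m, 17:m
edges: (1,9,pre); (4,9,pre); (4,10,pre); (5,8,pre); (8,4,post); (10,1,post); (10,5,post); (14,1,at); (17,4,at)


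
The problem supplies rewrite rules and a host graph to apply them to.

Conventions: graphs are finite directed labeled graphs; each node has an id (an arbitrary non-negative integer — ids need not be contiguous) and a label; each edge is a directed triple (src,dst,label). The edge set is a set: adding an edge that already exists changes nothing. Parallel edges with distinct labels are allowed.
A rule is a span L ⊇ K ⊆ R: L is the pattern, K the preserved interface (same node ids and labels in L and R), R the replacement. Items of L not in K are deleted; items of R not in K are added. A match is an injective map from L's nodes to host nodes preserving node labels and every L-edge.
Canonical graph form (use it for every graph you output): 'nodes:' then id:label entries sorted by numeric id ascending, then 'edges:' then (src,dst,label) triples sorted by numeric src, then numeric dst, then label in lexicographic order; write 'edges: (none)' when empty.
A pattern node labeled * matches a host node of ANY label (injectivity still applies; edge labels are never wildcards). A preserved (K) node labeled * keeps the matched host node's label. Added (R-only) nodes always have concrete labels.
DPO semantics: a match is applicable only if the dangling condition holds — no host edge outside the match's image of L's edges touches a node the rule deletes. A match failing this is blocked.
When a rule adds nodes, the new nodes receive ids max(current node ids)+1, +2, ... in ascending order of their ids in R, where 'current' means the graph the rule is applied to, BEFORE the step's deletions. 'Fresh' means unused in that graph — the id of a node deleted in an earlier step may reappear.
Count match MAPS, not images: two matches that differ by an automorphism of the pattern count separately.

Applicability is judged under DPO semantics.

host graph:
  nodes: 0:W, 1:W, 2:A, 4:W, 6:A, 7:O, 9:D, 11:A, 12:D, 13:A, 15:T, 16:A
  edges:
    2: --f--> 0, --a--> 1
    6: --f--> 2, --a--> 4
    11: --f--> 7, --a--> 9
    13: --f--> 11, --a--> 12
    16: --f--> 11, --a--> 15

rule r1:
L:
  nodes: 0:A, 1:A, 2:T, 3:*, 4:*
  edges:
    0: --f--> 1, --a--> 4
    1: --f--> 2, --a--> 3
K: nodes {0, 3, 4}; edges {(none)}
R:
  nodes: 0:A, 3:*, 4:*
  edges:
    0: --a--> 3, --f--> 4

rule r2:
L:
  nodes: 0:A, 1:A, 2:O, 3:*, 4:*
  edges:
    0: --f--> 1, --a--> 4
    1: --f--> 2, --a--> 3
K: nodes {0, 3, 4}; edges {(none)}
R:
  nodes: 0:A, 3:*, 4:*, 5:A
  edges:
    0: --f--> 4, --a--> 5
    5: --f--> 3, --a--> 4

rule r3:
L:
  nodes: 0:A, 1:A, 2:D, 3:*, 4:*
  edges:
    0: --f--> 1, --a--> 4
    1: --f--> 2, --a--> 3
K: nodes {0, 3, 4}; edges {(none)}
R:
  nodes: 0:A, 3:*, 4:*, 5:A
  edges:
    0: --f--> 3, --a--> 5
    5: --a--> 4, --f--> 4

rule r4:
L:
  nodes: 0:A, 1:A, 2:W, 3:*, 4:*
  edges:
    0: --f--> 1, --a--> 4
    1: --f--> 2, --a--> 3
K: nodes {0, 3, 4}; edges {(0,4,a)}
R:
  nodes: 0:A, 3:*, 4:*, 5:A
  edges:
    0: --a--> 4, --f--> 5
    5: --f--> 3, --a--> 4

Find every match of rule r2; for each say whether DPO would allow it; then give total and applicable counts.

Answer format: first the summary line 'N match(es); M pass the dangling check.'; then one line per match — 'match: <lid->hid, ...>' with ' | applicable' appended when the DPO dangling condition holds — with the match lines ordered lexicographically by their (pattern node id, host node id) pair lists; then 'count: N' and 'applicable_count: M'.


2 match(es); 0 pass the dangling check.
match: 0->13, 1->11, 2->7, 3->9, 4->12
match: 0->16, 1->11, 2->7, 3->9, 4->15
count: 2
applicable_count: 0


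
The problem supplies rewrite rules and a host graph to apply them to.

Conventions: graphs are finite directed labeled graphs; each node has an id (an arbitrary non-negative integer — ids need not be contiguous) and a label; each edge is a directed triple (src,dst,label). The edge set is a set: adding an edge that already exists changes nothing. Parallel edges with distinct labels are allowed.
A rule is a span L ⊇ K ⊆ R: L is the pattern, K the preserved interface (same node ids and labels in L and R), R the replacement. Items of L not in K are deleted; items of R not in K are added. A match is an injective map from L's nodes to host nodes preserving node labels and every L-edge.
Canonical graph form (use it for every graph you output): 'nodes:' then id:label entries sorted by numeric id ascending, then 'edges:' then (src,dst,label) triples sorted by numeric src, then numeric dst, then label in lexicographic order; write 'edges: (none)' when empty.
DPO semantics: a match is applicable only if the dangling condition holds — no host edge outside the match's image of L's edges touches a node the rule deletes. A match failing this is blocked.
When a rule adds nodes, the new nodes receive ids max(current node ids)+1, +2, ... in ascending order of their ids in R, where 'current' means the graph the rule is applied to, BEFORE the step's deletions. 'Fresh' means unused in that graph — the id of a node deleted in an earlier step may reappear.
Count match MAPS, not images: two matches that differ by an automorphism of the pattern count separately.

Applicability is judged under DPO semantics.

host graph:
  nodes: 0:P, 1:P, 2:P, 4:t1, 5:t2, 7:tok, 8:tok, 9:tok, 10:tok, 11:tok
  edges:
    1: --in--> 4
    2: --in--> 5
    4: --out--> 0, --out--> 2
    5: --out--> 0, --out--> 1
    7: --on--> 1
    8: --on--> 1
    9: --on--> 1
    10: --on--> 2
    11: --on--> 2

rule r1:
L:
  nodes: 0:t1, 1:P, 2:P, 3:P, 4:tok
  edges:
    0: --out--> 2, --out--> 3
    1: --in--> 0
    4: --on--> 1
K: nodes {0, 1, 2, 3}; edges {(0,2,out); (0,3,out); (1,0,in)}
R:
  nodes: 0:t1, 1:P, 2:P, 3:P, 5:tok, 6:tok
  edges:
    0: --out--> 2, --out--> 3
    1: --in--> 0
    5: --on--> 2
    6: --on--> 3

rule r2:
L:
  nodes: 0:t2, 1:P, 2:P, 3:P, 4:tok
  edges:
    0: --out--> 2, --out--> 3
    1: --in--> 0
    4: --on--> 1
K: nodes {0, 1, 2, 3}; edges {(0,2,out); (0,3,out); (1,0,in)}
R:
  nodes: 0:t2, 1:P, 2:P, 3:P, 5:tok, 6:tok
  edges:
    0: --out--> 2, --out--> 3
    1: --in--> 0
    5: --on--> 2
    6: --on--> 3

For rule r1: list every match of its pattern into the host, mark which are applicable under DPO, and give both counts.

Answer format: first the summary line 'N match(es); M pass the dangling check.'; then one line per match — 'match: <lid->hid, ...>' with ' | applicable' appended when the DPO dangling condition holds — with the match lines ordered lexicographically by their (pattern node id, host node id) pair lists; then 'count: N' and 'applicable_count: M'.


6 match(es); 6 pass the dangling check.
match: 0->4, 1->1, 2->0, 3->2, 4->7 | applicable
match: 0->4, 1->1, 2->0, 3->2, 4->8 | applicable
match: 0->4, 1->1, 2->0, 3->2, 4->9 | applicable
match: 0->4, 1->1, 2->2, 3->0, 4->7 | applicable
match: 0->4, 1->1, 2->2, 3->0, 4->8 | applicable
match: 0->4, 1->1, 2->2, 3->0, 4->9 | applicable
count: 6
applicable_count: 6


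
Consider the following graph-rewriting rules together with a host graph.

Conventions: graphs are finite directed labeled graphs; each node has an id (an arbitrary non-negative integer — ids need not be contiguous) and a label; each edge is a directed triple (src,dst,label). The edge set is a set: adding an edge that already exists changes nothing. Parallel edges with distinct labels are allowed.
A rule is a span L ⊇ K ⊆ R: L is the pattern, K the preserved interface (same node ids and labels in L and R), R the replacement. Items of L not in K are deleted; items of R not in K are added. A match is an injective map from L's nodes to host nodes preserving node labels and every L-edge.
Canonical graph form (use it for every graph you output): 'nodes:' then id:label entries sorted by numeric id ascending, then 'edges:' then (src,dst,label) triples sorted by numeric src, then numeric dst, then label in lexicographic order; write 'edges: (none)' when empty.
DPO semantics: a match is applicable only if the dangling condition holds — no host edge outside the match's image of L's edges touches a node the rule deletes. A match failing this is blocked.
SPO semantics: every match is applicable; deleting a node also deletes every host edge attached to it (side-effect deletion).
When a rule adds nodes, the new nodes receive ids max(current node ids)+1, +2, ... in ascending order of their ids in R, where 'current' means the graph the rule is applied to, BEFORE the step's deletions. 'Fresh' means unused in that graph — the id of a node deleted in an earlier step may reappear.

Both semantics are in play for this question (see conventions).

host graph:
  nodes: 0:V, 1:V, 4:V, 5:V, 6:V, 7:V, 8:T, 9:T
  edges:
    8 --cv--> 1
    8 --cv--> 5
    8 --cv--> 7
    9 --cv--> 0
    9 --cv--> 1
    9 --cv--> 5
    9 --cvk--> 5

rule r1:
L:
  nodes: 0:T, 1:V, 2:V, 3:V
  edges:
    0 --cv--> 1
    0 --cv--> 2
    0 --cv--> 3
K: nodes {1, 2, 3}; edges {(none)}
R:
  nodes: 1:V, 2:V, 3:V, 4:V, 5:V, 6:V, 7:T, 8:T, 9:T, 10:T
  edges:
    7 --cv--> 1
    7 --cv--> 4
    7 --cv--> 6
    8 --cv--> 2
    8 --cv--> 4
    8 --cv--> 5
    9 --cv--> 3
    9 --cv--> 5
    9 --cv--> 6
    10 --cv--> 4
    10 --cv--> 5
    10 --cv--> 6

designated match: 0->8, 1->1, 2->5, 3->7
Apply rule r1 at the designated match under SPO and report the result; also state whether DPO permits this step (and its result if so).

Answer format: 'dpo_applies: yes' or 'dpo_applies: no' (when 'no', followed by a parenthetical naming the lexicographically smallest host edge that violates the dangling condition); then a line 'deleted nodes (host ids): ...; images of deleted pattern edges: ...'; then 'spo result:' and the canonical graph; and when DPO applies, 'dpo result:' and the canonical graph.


dpo_applies: yes
deleted nodes (host ids): 8; images of deleted pattern edges: (8,1,cv); (8,5,cv); (8,7,cv)
spo result:
nodes: 0:V, 1:V, 4:V, 5:V, 6:V, 7:V, 9:T, 10:V, 11:V, 12:V, 13:T, 14:T, 15:T, 16:T
edges: (9,0,cv); (9,1,cv); (9,5,cv); (9,5,cvk); (13,1,cv); (13,10,cv); (13,12,cv); (14,5,cv); (14,10,cv); (14,11,cv); (15,7,cv); (15,11,cv); (15,12,cv); (16,10,cv); (16,11,cv); (16,12,cv)
dpo result:
nodes: 0:V, 1:V, 4:V, 5:V, 6:V, 7:V, 9:T, 10:V, 11:V, 12:V, 13:T, 14:T, 15:T, 16:T
edges: (9,0,cv); (9,1,cv); (9,5,cv); (9,5,cvk); (13,1,cv); (13,10,cv); (13,12,cv); (14,5,cv); (14,10,cv); (14,11,cv); (15,7,cv); (15,11,cv); (15,12,cv); (16,10,cv); (16,11,cv); (16,12,cv)


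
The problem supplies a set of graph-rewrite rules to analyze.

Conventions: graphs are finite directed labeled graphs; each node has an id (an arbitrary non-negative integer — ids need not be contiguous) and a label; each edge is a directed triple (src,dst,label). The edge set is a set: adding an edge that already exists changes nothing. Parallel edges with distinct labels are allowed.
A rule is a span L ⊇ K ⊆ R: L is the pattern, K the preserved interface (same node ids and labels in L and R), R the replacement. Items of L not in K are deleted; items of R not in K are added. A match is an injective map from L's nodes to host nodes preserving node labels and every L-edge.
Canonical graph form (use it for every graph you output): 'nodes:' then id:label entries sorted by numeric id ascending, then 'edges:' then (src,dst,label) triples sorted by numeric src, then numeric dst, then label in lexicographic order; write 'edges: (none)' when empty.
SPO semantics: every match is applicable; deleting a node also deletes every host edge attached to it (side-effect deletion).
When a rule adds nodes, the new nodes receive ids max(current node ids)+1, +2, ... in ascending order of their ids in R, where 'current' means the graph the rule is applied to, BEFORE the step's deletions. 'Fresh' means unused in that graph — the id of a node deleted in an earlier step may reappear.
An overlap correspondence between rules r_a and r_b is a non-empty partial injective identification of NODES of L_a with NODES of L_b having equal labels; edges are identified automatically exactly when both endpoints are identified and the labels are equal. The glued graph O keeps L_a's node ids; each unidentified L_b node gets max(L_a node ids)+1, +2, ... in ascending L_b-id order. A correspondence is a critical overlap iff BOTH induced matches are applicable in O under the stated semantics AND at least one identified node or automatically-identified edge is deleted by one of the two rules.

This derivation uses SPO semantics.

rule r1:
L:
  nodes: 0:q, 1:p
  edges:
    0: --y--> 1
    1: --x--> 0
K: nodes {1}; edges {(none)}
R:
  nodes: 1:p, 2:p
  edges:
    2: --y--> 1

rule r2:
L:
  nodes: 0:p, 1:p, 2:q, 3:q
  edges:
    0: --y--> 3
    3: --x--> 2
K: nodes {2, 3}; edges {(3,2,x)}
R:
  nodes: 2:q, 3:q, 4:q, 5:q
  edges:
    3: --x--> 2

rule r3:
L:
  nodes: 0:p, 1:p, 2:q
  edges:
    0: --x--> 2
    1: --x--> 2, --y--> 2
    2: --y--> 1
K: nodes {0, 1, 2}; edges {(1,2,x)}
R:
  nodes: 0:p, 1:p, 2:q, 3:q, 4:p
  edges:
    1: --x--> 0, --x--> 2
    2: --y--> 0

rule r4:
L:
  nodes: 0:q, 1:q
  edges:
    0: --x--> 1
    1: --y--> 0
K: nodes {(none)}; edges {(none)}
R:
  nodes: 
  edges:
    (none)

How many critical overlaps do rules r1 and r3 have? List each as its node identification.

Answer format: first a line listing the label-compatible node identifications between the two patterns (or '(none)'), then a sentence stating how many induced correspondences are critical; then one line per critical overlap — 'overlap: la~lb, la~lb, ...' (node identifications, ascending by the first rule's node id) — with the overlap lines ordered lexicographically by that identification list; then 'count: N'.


label-compatible node identifications between L(r1) and L(r3): 0~2, 1~0, 1~1
3 of the induced correspondences are critical overlaps of r1 and r3.
overlap: 0~2
overlap: 0~2, 1~0
overlap: 0~2, 1~1
count: 3


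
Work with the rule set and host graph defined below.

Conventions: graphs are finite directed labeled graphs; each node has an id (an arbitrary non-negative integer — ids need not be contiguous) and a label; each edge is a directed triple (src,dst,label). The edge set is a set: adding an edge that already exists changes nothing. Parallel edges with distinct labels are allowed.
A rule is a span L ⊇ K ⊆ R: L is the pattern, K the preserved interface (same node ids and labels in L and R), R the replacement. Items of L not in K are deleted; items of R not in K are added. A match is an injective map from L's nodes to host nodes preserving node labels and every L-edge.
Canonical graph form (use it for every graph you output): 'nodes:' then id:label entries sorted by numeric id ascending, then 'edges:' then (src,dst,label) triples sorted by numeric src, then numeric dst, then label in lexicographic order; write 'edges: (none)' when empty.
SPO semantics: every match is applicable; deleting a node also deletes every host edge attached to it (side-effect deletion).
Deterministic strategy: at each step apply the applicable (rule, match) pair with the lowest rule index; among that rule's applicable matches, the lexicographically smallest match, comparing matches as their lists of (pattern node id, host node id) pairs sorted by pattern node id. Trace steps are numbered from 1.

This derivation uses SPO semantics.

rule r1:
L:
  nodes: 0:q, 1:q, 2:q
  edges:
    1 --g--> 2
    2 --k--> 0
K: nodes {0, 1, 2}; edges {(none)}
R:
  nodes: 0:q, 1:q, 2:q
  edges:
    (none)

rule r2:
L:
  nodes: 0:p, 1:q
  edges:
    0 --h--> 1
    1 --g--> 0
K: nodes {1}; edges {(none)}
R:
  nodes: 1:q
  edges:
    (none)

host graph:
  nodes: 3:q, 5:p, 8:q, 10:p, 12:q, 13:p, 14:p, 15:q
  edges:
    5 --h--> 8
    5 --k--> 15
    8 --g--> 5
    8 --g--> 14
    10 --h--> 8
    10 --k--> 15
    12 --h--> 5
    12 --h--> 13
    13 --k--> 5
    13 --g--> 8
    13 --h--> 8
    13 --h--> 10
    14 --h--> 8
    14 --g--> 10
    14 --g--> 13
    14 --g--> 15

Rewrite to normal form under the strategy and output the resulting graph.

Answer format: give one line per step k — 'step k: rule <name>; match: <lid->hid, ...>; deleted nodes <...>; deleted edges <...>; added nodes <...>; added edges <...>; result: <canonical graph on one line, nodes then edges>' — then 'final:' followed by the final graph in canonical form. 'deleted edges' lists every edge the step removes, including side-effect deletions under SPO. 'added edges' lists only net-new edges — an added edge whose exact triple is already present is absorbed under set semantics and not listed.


step 1: rule r2; match: 0->5, 1->8; deleted nodes 5; deleted edges (5,8,h); (5,15,k); (8,5,g); (12,5,h); (13,5,k); added nodes (none); added edges (none); result: nodes: 3:q, 8:q, 10:p, 12:q, 13:p, 14:p, 15:q edges: (8,14,g); (10,8,h); (10,15,k); (12,13,h); (13,8,g); (13,8,h); (13,10,h); (14,8,h); (14,10,g); (14,13,g); (14,15,g)
step 2: rule r2; match: 0->14, 1->8; deleted nodes 14; deleted edges (8,14,g); (14,8,h); (14,10,g); (14,13,g); (14,15,g); added nodes (none); added edges (none); result: nodes: 3:q, 8:q, 10:p, 12:q, 13:p, 15:q edges: (10,8,h); (10,15,k); (12,13,h); (13,8,g); (13,8,h); (13,10,h)
final:
nodes: 3:q, 8:q, 10:p, 12:q, 13:p, 15:q
edges: (10,8,h); (10,15,k); (12,13,h); (13,8,g); (13,8,h); (13,10,h)


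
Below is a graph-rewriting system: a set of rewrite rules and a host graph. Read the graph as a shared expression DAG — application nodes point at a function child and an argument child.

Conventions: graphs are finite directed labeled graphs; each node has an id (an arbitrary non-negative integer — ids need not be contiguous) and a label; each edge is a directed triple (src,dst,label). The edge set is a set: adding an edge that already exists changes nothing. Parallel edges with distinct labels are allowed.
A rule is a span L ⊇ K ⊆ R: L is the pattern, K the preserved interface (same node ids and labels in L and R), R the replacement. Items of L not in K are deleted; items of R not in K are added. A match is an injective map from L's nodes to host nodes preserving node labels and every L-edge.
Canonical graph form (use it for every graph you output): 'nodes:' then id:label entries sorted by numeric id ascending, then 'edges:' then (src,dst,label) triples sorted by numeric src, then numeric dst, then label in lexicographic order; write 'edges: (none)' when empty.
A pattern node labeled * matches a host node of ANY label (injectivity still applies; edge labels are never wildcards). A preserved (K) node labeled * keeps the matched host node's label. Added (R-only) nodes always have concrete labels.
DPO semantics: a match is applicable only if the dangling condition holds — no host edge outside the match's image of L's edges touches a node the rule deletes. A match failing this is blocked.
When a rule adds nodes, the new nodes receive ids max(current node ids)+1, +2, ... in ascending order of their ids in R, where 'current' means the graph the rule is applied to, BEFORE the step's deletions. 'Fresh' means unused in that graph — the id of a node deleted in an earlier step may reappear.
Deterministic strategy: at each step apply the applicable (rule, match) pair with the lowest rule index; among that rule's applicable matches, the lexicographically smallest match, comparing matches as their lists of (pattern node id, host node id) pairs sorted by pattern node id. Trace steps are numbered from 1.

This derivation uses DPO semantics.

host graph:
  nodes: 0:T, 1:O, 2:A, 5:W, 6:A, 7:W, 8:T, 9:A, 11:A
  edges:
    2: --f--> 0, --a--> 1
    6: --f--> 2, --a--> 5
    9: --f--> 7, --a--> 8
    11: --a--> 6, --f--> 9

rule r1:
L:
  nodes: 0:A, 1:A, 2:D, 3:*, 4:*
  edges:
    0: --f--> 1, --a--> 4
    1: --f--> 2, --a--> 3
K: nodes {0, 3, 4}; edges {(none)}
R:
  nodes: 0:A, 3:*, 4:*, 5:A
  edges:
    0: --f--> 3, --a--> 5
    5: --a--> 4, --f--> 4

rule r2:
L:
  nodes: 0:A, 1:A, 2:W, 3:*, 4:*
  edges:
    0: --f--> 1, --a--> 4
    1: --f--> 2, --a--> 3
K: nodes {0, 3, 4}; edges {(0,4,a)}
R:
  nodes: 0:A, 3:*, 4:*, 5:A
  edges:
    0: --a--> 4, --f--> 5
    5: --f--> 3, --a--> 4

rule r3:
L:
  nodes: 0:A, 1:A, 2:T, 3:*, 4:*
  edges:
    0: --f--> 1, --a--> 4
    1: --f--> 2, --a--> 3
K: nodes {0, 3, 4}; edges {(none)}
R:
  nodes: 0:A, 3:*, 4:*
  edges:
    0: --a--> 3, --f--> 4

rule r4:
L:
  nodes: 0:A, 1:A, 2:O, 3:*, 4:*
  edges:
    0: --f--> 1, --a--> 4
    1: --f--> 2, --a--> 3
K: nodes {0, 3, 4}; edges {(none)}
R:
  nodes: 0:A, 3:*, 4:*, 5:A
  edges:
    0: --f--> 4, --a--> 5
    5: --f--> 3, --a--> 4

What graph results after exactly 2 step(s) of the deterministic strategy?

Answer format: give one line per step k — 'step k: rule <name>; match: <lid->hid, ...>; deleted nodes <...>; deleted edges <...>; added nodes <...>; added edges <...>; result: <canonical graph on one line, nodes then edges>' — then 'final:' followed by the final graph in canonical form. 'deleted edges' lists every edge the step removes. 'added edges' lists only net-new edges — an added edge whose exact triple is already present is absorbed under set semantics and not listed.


step 1: rule r2; match: 0->11, 1->9, 2->7, 3->8, 4->6; deleted nodes 7, 9; deleted edges (9,7,f); (9,8,a); (11,9,f); added nodes 12; added edges (11,12,f); (12,6,a); (12,8,f); result: nodes: 0:T, 1:O, 2:A, 5:W, 6:A, 8:T, 11:A, 12:A edges: (2,0,f); (2,1,a); (6,2,f); (6,5,a); (11,6,a); (11,12,f); (12,6,a); (12,8,f)
step 2: rule r3; match: 0->6, 1->2, 2->0, 3->1, 4->5; deleted nodes 0, 2; deleted edges (2,0,f); (2,1,a); (6,2,f); (6,5,a); added nodes (none); added edges (6,1,a); (6,5,f); result: nodes: 1:O, 5:W, 6:A, 8:T, 11:A, 12:A edges: (6,1,a); (6,5,f); (11,6,a); (11,12,f); (12,6,a); (12,8,f)
final:
nodes: 1:O, 5:W, 6:A, 8:T, 11:A, 12:A
edges: (6,1,a); (6,5,f); (11,6,a); (11,12,f); (12,6,a); (12,8,f)


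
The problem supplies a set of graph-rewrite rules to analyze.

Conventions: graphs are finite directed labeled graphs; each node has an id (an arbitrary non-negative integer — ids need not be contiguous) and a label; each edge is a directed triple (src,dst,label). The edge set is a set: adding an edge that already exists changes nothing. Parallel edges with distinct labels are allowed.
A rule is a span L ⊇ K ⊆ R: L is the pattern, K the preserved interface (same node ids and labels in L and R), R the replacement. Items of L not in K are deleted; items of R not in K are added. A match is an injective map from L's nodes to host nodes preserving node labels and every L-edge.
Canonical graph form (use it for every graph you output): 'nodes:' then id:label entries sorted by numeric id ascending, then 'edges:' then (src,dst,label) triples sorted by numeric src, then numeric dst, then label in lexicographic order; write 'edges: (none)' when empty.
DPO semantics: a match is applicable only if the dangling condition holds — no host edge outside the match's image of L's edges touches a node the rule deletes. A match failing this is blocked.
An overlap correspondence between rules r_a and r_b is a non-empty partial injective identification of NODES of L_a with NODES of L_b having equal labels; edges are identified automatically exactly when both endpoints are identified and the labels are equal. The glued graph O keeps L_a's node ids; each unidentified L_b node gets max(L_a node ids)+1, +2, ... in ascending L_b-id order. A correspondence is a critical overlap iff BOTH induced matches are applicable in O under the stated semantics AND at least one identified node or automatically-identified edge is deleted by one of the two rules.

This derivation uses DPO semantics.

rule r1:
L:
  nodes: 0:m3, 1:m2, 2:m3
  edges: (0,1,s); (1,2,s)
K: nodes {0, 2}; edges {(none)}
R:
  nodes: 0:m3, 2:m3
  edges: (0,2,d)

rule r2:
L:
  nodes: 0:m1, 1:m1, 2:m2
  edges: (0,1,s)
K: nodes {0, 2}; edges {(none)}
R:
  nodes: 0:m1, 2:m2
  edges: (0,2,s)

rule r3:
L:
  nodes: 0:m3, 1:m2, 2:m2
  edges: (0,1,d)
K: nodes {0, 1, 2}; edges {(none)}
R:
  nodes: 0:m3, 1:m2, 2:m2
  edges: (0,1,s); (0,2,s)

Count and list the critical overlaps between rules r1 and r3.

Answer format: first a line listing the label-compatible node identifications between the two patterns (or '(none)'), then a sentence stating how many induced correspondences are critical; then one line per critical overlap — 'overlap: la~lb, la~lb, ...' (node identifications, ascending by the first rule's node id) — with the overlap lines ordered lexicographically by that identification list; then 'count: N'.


label-compatible node identifications between L(r1) and L(r3): 0~0, 1~1, 1~2, 2~0
3 of the induced correspondences are critical overlaps of r1 and r3.
overlap: 0~0, 1~2
overlap: 1~2
overlap: 1~2, 2~0
count: 3


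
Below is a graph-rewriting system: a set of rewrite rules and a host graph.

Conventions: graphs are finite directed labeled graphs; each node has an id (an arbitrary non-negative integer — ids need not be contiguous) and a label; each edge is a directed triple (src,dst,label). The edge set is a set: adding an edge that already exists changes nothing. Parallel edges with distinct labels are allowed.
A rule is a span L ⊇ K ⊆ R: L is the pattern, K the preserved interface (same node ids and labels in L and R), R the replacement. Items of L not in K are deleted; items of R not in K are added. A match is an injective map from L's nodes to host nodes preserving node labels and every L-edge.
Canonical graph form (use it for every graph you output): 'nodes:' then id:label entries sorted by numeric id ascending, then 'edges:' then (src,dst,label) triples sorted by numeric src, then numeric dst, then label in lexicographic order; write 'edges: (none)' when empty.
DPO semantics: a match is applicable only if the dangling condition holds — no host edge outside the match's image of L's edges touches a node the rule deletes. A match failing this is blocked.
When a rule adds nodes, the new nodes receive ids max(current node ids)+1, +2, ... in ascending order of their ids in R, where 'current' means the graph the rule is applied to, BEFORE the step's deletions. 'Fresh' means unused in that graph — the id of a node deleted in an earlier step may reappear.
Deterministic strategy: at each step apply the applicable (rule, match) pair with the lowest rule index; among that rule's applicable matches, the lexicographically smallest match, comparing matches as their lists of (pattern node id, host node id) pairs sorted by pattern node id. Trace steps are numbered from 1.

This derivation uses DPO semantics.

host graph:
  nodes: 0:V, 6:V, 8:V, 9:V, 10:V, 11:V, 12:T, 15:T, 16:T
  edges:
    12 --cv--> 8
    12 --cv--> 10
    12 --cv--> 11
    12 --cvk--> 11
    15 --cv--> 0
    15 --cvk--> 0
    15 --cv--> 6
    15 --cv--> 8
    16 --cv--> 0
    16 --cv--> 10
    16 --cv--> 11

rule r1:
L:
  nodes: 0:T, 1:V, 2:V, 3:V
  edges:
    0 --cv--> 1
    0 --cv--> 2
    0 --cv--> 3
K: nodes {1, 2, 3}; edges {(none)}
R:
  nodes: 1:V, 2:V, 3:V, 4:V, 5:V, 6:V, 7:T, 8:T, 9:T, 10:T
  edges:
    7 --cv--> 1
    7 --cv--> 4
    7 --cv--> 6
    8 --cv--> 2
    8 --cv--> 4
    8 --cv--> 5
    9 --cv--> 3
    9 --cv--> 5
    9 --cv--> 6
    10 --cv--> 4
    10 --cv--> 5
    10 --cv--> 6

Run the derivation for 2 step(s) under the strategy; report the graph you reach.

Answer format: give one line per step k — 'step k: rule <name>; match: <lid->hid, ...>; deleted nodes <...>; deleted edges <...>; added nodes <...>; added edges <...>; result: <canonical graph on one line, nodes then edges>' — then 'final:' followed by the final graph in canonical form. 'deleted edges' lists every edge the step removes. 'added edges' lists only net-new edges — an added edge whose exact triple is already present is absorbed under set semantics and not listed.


step 1: rule r1; match: 0->16, 1->0, 2->10, 3->11; deleted nodes 16; deleted edges (16,0,cv); (16,10,cv); (16,11,cv); added nodes 17, 18, 19, 20, 21, 22, 23; added edges (20,0,cv); (20,17,cv); (20,19,cv); (21,10,cv); (21,17,cv); (21,18,cv); (22,11,cv); (22,18,cv); (22,19,cv); (23,17,cv); (23,18,cv); (23,19,cv); result: nodes: 0:V, 6:V, 8:V, 9:V, 10:V, 11:V, 12:T, 15:T, 17:V, 18:V, 19:V, 20:T, 21:T, 22:T, 23:T edges: (12,8,cv); (12,10,cv); (12,11,cv); (12,11,cvk); (15,0,cv); (15,0,cvk); (15,6,cv); (15,8,cv); (20,0,cv); (20,17,cv); (20,19,cv); (21,10,cv); (21,17,cv); (21,18,cv); (22,11,cv); (22,18,cv); (22,19,cv); (23,17,cv); (23,18,cv); (23,19,cv)
step 2: rule r1; match: 0->20, 1->0, 2->17, 3->19; deleted nodes 20; deleted edges (20,0,cv); (20,17,cv); (20,19,cv); added nodes 24, 25, 26, 27, 28, 29, 30; added edges (27,0,cv); (27,24,cv); (27,26,cv); (28,17,cv); (28,24,cv); (28,25,cv); (29,19,cv); (29,25,cv); (29,26,cv); (30,24,cv); (30,25,cv); (30,26,cv); result: nodes: 0:V, 6:V, 8:V, 9:V, 10:V, 11:V, 12:T, 15:T, 17:V, 18:V, 19:V, 21:T, 22:T, 23:T, 24:V, 25:V, 26:V, 27:T, 28:T, 29:T, 30:T edges: (12,8,cv); (12,10,cv); (12,11,cv); (12,11,cvk); (15,0,cv); (15,0,cvk); (15,6,cv); (15,8,cv); (21,10,cv); (21,17,cv); (21,18,cv); (22,11,cv); (22,18,cv); (22,19,cv); (23,17,cv); (23,18,cv); (23,19,cv); (27,0,cv); (27,24,cv); (27,26,cv); (28,17,cv); (28,24,cv); (28,25,cv); (29,19,cv); (29,25,cv); (29,26,cv); (30,24,cv); (30,25,cv); (30,26,cv)
final:
nodes: 0:V, 6:V, 8:V, 9:V, 10:V, 11:V, 12:T, 15:T, 17:V, 18:V, 19:V, 21:T, 22:T, 23:T, 24:V, 25:V, 26:V, 27:T, 28:T, 29:T, 30:T
edges: (12,8,cv); (12,10,cv); (12,11,cv); (12,11,cvk); (15,0,cv); (15,0,cvk); (15,6,cv); (15,8,cv); (21,10,cv); (21,17,cv); (21,18,cv); (22,11,cv); (22,18,cv); (22,19,cv); (23,17,cv); (23,18,cv); (23,19,cv); (27,0,cv); (27,24,cv); (27,26,cv); (28,17,cv); (28,24,cv); (28,25,cv); (29,19,cv); (29,25,cv); (29,26,cv); (30,24,cv); (30,25,cv); (30,26,cv)


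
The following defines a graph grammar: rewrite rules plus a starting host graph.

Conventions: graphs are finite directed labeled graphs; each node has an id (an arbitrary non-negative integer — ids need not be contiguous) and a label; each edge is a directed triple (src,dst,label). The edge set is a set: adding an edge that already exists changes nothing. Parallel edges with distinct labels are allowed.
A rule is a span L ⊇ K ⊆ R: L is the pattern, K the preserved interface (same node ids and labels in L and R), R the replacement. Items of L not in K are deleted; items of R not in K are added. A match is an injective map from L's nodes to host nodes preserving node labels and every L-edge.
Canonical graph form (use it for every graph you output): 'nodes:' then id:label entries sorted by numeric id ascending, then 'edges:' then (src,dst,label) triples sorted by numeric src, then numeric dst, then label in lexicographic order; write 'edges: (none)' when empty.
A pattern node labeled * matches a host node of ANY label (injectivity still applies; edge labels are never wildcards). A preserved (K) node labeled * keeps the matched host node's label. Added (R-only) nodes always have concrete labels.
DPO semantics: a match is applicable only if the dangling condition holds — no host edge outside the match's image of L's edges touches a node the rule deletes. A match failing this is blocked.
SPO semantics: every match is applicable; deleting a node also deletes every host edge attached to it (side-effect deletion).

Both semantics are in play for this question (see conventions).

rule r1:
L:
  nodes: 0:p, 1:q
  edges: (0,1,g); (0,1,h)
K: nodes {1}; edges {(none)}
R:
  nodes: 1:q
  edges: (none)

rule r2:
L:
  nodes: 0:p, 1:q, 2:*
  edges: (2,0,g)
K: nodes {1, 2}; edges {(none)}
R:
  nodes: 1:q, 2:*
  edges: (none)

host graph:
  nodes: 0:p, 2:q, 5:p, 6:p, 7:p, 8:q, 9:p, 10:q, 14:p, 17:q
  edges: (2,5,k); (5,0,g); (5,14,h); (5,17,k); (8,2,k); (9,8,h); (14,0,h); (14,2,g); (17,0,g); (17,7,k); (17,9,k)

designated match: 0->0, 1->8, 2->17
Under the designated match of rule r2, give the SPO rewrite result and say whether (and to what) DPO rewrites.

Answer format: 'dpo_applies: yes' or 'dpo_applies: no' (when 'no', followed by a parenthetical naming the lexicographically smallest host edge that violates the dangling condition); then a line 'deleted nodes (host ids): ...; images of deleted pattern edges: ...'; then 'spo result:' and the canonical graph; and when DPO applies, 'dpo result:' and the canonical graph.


dpo_applies: no
(the rule deletes node 0, which keeps host edge (5,0,g) outside the match image — the dangling condition fails, DPO blocks; SPO proceeds and side-deletes such edges)
deleted nodes (host ids): 0; images of deleted pattern edges: (17,0,g)
spo result:
nodes: 2:q, 5:p, 6:p, 7:p, 8:q, 9:p, 10:q, 14:p, 17:q
edges: (2,5,k); (5,14,h); (5,17,k); (8,2,k); (9,8,h); (14,2,g); (17,7,k); (17,9,k)


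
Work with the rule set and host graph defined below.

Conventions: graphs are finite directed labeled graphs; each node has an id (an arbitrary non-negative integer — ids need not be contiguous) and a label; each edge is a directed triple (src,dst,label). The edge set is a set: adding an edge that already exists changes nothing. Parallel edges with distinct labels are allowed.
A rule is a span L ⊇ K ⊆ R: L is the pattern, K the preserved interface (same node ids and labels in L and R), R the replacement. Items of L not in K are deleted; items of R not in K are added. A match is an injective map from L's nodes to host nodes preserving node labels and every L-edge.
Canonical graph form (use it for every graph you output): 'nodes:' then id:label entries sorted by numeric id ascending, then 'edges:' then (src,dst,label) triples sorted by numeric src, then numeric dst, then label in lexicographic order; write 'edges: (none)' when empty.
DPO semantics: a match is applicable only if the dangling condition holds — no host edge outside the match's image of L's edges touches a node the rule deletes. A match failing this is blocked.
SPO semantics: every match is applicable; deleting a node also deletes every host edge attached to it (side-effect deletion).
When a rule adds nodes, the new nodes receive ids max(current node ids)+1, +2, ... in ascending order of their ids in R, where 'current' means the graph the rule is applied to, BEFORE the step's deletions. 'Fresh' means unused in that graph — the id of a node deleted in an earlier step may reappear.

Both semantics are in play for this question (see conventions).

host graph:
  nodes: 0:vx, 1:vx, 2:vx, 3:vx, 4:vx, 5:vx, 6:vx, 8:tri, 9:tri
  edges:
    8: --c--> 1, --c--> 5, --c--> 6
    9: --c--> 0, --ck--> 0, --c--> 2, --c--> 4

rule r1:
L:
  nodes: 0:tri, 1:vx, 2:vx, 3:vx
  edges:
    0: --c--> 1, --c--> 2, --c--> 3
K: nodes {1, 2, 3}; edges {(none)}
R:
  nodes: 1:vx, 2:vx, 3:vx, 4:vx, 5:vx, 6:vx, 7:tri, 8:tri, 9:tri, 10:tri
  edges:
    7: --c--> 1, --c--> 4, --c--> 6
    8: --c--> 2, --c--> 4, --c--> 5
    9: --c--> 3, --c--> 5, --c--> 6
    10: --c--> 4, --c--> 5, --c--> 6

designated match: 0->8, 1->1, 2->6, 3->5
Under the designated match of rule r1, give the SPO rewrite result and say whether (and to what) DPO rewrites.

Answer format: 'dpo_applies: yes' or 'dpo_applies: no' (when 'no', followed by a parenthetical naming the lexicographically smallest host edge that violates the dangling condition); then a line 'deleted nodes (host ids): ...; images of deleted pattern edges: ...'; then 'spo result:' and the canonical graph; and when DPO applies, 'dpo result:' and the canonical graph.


dpo_applies: yes
deleted nodes (host ids): 8; images of deleted pattern edges: (8,1,c); (8,5,c); (8,6,c)
spo result:
nodes: 0:vx, 1:vx, 2:vx, 3:vx, 4:vx, 5:vx, 6:vx, 9:tri, 10:vx, 11:vx, 12:vx, 13:tri, 14:tri, 15:tri, 16:tri
edges: (9,0,c); (9,0,ck); (9,2,c); (9,4,c); (13,1,c); (13,10,c); (13,12,c); (14,6,c); (14,10,c); (14,11,c); (15,5,c); (15,11,c); (15,12,c); (16,10,c); (16,11,c); (16,12,c)
dpo result:
nodes: 0:vx, 1:vx, 2:vx, 3:vx, 4:vx, 5:vx, 6:vx, 9:tri, 10:vx, 11:vx, 12:vx, 13:tri, 14:tri, 15:tri, 16:tri
edges: (9,0,c); (9,0,ck); (9,2,c); (9,4,c); (13,1,c); (13,10,c); (13,12,c); (14,6,c); (14,10,c); (14,11,c); (15,5,c); (15,11,c); (15,12,c); (16,10,c); (16,11,c); (16,12,c)
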